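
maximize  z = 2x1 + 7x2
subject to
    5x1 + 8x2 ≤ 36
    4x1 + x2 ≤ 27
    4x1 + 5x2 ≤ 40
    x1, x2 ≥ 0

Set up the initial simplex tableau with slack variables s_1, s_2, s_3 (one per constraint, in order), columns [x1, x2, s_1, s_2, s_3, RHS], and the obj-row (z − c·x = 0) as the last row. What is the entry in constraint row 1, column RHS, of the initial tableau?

The RHS of constraint 1 is b_1 = 36.

36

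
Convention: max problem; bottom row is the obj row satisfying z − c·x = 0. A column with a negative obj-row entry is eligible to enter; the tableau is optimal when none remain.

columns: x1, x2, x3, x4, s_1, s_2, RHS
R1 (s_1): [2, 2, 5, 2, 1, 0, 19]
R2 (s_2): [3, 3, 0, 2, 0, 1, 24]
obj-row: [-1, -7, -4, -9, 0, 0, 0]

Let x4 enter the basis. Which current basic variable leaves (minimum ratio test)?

Column x4 entries and ratios — s_1: 19/2 = 19/2; s_2: 24/2 = 12.
Smallest ratio is 19/2 in the row of s_1, so s_1 leaves.

s_1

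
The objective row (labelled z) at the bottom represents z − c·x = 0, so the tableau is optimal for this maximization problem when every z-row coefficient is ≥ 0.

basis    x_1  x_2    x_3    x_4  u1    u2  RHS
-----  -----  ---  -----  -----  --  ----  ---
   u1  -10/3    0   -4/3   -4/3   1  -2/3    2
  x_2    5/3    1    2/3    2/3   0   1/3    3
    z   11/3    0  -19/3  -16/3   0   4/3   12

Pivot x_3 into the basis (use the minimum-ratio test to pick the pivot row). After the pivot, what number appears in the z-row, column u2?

Ratio test on column x_3 — row 1: entry -4/3 ≤ 0; row 2: 3/(2/3) = 9/2. Minimum is 9/2 at row 2 (x_2 leaves); pivot element 2/3.
Divide row 2 by 2/3; eliminate column x_3 from the other rows.
z-row update in column u2: 4/3 − (-19/3)·(1/2) = 9/2.

9/2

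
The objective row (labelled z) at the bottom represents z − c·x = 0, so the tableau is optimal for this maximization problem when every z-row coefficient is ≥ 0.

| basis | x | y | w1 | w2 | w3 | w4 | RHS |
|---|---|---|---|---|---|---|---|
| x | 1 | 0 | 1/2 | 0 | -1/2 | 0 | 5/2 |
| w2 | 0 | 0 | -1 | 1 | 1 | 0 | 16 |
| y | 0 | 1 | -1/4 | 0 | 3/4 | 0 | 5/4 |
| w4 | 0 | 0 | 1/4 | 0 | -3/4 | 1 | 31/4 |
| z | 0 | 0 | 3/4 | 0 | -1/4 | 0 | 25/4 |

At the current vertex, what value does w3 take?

0

w3 is not in the basis, so in the current basic feasible solution w3 = 0.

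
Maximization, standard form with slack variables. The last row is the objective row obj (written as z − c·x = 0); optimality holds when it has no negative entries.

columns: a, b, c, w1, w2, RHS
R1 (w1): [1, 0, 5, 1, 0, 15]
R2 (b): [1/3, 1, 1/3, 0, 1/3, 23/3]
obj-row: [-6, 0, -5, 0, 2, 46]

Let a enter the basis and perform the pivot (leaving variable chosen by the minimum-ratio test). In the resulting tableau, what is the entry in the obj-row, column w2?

Ratio test on column a — row 1: 15/1 = 15; row 2: (23/3)/(1/3) = 23. Minimum is 15 at row 1 (w1 leaves); pivot element 1.
Divide row 1 by 1; eliminate column a from the other rows.
obj-row update in column w2: 2 − (-6)·0 = 2.

2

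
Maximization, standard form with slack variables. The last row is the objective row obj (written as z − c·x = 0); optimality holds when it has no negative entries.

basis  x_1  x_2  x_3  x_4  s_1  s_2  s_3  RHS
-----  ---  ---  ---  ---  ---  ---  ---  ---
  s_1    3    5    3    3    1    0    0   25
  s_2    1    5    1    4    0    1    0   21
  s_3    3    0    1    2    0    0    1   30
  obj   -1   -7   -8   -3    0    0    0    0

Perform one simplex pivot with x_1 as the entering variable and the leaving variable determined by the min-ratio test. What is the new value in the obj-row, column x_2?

Ratio test on column x_1 — row 1: 25/3 = 25/3; row 2: 21/1 = 21; row 3: 30/3 = 10. Minimum is 25/3 at row 1 (s_1 leaves); pivot element 3.
Divide row 1 by 3; eliminate column x_1 from the other rows.
obj-row update in column x_2: -7 − (-1)·(5/3) = -16/3.

-16/3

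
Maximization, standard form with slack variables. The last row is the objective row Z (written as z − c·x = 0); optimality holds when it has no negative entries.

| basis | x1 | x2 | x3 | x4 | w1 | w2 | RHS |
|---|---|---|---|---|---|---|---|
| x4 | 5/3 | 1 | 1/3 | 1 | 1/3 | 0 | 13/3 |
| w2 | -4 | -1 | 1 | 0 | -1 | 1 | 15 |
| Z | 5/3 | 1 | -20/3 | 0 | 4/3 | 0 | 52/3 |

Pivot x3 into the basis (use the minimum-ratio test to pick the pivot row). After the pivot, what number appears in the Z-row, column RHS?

104

Ratio test on column x3 — row 1: (13/3)/(1/3) = 13; row 2: 15/1 = 15. Minimum is 13 at row 1 (x4 leaves); pivot element 1/3.
Divide row 1 by 1/3; eliminate column x3 from the other rows.
Z-row update in column RHS: 52/3 − (-20/3)·13 = 104.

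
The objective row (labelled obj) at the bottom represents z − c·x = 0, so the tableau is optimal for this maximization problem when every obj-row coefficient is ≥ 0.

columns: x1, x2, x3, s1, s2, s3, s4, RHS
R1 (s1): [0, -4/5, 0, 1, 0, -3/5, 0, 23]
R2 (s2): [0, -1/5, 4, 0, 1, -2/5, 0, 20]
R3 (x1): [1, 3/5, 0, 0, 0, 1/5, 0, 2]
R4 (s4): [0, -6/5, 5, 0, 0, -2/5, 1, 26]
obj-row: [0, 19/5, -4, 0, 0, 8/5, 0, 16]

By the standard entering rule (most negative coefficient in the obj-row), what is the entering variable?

Negative obj-row entries: x3: -4.
The most negative is -4 in column x3, so x3 enters.

x3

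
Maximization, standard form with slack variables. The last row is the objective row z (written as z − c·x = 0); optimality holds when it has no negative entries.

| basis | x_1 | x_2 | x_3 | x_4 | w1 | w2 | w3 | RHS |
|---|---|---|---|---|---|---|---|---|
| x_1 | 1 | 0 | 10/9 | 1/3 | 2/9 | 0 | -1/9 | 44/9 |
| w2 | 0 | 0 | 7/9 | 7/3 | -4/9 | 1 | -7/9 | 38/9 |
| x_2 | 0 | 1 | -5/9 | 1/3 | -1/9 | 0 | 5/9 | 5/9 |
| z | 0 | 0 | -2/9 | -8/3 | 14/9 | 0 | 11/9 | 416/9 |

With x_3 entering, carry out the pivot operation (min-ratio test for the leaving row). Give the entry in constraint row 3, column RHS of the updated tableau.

Ratio test on column x_3 — row 1: (44/9)/(10/9) = 22/5; row 2: (38/9)/(7/9) = 38/7; row 3: entry -5/9 ≤ 0. Minimum is 22/5 at row 1 (x_1 leaves); pivot element 10/9.
Divide row 1 by 10/9; eliminate column x_3 from the other rows.
Row 3 update in column RHS: 5/9 − (-5/9)·(22/5) = 3.

3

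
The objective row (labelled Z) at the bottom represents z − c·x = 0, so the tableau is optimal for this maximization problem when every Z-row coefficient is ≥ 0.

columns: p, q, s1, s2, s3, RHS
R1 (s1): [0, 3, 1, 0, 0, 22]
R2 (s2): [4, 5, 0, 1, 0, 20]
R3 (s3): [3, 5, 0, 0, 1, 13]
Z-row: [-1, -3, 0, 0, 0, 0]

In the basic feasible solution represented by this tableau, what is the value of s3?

13

s3 is basic (row 3); its value is the RHS of that row, 13.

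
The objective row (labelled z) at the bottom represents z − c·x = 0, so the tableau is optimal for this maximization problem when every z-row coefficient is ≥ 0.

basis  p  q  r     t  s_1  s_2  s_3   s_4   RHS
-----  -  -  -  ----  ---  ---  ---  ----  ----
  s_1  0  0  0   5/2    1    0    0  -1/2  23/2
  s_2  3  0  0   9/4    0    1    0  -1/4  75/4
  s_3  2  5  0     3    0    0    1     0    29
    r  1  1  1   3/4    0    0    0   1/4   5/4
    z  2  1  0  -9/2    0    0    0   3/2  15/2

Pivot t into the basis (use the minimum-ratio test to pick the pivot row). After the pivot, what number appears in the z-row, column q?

Ratio test on column t — row 1: (23/2)/(5/2) = 23/5; row 2: (75/4)/(9/4) = 25/3; row 3: 29/3 = 29/3; row 4: (5/4)/(3/4) = 5/3. Minimum is 5/3 at row 4 (r leaves); pivot element 3/4.
Divide row 4 by 3/4; eliminate column t from the other rows.
z-row update in column q: 1 − (-9/2)·(4/3) = 7.

7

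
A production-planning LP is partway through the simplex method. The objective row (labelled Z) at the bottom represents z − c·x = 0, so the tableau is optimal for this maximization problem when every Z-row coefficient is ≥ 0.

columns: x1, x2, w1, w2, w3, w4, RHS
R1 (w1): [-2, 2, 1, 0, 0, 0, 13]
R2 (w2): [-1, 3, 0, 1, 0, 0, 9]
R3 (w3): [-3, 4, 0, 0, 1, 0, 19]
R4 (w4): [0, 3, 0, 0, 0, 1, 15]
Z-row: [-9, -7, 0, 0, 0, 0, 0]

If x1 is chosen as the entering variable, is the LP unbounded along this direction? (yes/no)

yes

Every constraint-row entry in column x1 is ≤ 0, so increasing x1 is unbounded.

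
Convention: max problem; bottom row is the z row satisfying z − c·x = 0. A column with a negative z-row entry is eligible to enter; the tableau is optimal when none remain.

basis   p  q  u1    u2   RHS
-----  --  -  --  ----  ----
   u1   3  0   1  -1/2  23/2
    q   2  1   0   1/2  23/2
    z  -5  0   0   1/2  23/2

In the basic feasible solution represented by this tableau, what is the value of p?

0

p is not in the basis, so in the current basic feasible solution p = 0.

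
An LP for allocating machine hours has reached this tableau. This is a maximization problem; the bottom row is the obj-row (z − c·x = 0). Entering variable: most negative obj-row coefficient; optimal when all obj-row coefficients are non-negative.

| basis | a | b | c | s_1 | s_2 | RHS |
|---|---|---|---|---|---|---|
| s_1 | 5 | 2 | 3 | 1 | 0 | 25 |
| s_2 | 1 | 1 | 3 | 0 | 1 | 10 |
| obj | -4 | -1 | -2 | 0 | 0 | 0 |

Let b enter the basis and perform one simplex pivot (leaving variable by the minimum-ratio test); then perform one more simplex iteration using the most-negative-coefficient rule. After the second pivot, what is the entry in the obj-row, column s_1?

Ratio test on column b — row 1: 25/2 = 25/2; row 2: 10/1 = 10. Minimum is 10 at row 2 (s_2 leaves); pivot element 1.
Divide row 2 by 1; eliminate column b from the other rows.
Second iteration: most negative obj-row entry is -3 in column a, so a enters.
Ratio test on column a — row 1: 5/3 = 5/3; row 2: 10/1 = 10. Minimum is 5/3 at row 1 (s_1 leaves); pivot element 3.
Divide row 1 by 3; eliminate column a from the other rows.
After both pivots, the entry at the obj-row, column s_1 is 1.

1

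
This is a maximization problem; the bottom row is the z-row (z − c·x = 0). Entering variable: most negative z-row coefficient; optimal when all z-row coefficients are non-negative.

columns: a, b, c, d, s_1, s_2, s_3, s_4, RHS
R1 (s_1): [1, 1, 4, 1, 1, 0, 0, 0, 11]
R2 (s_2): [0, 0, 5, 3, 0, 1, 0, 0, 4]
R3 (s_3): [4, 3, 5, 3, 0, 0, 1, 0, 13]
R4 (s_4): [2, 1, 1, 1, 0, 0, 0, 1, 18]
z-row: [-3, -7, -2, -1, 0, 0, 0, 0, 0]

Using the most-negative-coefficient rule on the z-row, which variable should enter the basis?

b

Negative z-row entries: a: -3, b: -7, c: -2, d: -1.
The most negative is -7 in column b, so b enters.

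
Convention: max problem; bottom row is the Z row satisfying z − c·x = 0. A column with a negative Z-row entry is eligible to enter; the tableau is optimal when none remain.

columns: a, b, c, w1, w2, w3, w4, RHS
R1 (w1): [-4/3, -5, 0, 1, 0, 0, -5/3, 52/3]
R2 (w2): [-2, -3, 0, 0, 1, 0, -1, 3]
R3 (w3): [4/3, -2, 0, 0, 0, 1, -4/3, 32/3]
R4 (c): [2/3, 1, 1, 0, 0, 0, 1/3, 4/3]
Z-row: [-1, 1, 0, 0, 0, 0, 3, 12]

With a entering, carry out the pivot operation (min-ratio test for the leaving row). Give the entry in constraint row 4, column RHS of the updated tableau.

2

Ratio test on column a — row 1: entry -4/3 ≤ 0; row 2: entry -2 ≤ 0; row 3: (32/3)/(4/3) = 8; row 4: (4/3)/(2/3) = 2. Minimum is 2 at row 4 (c leaves); pivot element 2/3.
Divide row 4 by 2/3; eliminate column a from the other rows.
In the new row 4, the RHS entry is the old entry divided by the pivot: (4/3)/(2/3) = 2.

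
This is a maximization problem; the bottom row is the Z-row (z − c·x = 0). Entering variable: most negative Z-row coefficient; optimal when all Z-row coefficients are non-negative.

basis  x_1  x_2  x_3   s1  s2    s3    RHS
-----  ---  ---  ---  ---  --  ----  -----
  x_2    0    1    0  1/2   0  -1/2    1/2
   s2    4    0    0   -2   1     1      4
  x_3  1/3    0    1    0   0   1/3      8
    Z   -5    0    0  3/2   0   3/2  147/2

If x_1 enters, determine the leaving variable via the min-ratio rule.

s2

Column x_1 entries and ratios — x_2: 0 ≤ 0, skip; s2: 4/4 = 1; x_3: 8/(1/3) = 24.
Smallest ratio is 1 in the row of s2, so s2 leaves.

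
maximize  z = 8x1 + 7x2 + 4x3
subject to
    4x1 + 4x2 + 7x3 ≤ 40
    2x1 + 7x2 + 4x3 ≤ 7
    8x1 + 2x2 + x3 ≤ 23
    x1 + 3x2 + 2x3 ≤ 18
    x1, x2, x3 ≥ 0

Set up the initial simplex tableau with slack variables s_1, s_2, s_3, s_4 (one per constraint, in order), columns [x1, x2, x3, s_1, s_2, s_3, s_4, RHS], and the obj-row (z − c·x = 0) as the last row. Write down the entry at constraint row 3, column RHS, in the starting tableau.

The RHS of constraint 3 is b_3 = 23.

23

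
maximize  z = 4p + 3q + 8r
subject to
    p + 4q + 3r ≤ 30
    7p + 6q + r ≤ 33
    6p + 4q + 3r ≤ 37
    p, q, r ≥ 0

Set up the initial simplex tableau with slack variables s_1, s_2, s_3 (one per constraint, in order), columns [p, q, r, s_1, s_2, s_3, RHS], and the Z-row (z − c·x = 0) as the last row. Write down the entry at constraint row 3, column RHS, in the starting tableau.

The RHS of constraint 3 is b_3 = 37.

37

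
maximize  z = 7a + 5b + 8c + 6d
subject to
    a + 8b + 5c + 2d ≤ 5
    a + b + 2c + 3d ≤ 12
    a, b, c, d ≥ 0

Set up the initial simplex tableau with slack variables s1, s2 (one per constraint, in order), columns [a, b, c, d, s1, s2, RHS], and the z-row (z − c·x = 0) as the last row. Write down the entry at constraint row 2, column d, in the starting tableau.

3

Constraint 2 has coefficient 3 on d.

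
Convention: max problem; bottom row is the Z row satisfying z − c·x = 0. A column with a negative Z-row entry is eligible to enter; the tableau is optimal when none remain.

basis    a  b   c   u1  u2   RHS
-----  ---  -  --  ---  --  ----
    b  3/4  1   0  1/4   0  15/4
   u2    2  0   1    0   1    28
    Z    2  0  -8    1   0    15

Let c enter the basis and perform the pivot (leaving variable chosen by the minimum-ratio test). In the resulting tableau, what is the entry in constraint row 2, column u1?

Ratio test on column c — row 1: entry 0 ≤ 0; row 2: 28/1 = 28. Minimum is 28 at row 2 (u2 leaves); pivot element 1.
Divide row 2 by 1; eliminate column c from the other rows.
In the new row 2, the u1 entry is the old entry divided by the pivot: 0/1 = 0.

0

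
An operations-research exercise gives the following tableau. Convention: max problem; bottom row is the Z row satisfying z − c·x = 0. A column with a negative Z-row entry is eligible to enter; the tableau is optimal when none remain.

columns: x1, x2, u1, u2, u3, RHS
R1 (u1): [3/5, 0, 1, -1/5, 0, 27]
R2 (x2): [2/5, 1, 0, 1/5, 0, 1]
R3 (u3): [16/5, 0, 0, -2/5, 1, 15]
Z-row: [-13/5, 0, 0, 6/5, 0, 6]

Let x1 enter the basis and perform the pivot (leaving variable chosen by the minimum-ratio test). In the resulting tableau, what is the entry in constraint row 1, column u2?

-1/2

Ratio test on column x1 — row 1: 27/(3/5) = 45; row 2: 1/(2/5) = 5/2; row 3: 15/(16/5) = 75/16. Minimum is 5/2 at row 2 (x2 leaves); pivot element 2/5.
Divide row 2 by 2/5; eliminate column x1 from the other rows.
Row 1 update in column u2: -1/5 − (3/5)·(1/2) = -1/2.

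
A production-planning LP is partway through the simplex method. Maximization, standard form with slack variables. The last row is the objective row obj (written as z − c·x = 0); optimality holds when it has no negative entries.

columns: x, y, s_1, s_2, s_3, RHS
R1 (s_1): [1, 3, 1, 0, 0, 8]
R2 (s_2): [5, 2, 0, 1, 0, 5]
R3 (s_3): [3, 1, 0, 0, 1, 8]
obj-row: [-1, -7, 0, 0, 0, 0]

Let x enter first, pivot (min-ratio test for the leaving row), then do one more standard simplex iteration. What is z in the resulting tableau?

Ratio test on column x — row 1: 8/1 = 8; row 2: 5/5 = 1; row 3: 8/3 = 8/3. Minimum is 1 at row 2 (s_2 leaves); pivot element 5.
Pivot on row 2; the obj-row RHS becomes 0 − (-1)·1 = 1.
Next entering variable (most negative obj-row entry -33/5): y.
Ratio test on column y — row 1: 7/(13/5) = 35/13; row 2: 1/(2/5) = 5/2; row 3: entry -1/5 ≤ 0. Minimum is 5/2 at row 2 (x leaves); pivot element 2/5.
After the second pivot the obj-row RHS is 1 − (-33/5)·(5/2) = 35/2.

35/2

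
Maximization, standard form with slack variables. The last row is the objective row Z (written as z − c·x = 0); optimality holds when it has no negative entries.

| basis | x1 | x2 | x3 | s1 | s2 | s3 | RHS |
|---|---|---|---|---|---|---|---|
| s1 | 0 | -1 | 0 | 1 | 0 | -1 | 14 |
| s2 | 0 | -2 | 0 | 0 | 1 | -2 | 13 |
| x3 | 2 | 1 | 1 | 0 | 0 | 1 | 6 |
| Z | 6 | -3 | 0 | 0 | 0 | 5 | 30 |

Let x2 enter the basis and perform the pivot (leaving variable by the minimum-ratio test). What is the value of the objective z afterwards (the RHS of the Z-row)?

Ratio test on column x2 — row 1: entry -1 ≤ 0; row 2: entry -2 ≤ 0; row 3: 6/1 = 6. Minimum is 6 at row 3 (x3 leaves); pivot element 1.
Pivot on row 3; the Z-row RHS becomes 30 − (-3)·6 = 48.

48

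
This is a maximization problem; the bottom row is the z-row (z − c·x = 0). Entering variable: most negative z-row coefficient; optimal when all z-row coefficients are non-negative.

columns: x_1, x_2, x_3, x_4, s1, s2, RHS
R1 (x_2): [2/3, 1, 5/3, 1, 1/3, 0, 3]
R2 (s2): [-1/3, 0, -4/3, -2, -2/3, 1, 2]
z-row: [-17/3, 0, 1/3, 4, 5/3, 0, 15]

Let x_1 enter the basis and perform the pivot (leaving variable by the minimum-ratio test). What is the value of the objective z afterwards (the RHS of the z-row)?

81/2

Ratio test on column x_1 — row 1: 3/(2/3) = 9/2; row 2: entry -1/3 ≤ 0. Minimum is 9/2 at row 1 (x_2 leaves); pivot element 2/3.
Pivot on row 1; the z-row RHS becomes 15 − (-17/3)·(9/2) = 81/2.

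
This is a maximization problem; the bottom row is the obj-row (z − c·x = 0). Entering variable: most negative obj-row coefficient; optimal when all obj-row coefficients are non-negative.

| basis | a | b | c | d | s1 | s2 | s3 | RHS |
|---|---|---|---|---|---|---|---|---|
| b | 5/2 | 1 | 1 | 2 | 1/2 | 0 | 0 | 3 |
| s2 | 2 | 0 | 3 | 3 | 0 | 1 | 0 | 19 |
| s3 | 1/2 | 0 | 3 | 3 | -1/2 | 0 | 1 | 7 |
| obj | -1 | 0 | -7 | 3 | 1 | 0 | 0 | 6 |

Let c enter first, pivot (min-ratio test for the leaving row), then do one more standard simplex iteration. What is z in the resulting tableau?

45/2

Ratio test on column c — row 1: 3/1 = 3; row 2: 19/3 = 19/3; row 3: 7/3 = 7/3. Minimum is 7/3 at row 3 (s3 leaves); pivot element 3.
Pivot on row 3; the obj-row RHS becomes 6 − (-7)·(7/3) = 67/3.
Next entering variable (most negative obj-row entry -1/6): s1.
Ratio test on column s1 — row 1: (2/3)/(2/3) = 1; row 2: 12/(1/2) = 24; row 3: entry -1/6 ≤ 0. Minimum is 1 at row 1 (b leaves); pivot element 2/3.
After the second pivot the obj-row RHS is 67/3 − (-1/6)·1 = 45/2.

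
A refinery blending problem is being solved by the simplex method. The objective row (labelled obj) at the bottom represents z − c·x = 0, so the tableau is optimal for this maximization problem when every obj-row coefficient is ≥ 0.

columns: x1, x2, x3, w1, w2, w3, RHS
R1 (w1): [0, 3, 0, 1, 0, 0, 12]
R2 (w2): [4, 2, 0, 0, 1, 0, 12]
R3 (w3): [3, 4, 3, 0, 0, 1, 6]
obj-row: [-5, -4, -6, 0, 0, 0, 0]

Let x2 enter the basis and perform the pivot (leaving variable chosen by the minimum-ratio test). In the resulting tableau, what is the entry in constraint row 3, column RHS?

3/2

Ratio test on column x2 — row 1: 12/3 = 4; row 2: 12/2 = 6; row 3: 6/4 = 3/2. Minimum is 3/2 at row 3 (w3 leaves); pivot element 4.
Divide row 3 by 4; eliminate column x2 from the other rows.
In the new row 3, the RHS entry is the old entry divided by the pivot: 6/4 = 3/2.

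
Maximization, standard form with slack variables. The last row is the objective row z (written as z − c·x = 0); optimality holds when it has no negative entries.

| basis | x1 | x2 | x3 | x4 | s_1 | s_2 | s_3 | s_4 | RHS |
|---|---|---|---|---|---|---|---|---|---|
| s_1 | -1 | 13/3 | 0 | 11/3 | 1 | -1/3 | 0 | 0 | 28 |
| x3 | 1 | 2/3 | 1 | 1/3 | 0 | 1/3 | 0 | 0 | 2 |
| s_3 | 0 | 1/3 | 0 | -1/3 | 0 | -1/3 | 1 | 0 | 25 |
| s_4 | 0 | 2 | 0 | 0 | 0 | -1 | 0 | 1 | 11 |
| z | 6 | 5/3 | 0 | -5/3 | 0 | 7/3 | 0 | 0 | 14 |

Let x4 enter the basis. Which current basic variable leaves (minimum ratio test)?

Column x4 entries and ratios — s_1: 28/(11/3) = 84/11; x3: 2/(1/3) = 6; s_3: -1/3 ≤ 0, skip; s_4: 0 ≤ 0, skip.
Smallest ratio is 6 in the row of x3, so x3 leaves.

x3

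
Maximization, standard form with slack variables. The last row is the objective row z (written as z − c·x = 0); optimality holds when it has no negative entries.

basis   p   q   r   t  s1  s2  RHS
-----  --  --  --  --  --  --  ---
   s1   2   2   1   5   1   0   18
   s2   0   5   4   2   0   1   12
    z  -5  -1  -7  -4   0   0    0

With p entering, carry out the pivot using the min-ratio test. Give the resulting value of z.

Ratio test on column p — row 1: 18/2 = 9; row 2: entry 0 ≤ 0. Minimum is 9 at row 1 (s1 leaves); pivot element 2.
Pivot on row 1; the z-row RHS becomes 0 − (-5)·9 = 45.

45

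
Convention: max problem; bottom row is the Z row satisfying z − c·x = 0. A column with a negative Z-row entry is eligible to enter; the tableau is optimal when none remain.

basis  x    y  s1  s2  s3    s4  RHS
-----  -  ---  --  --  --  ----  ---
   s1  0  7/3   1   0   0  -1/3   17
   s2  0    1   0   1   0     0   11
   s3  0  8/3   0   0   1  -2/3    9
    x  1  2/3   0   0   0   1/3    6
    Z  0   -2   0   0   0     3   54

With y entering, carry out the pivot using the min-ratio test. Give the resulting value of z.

Ratio test on column y — row 1: 17/(7/3) = 51/7; row 2: 11/1 = 11; row 3: 9/(8/3) = 27/8; row 4: 6/(2/3) = 9. Minimum is 27/8 at row 3 (s3 leaves); pivot element 8/3.
Pivot on row 3; the Z-row RHS becomes 54 − (-2)·(27/8) = 243/4.

243/4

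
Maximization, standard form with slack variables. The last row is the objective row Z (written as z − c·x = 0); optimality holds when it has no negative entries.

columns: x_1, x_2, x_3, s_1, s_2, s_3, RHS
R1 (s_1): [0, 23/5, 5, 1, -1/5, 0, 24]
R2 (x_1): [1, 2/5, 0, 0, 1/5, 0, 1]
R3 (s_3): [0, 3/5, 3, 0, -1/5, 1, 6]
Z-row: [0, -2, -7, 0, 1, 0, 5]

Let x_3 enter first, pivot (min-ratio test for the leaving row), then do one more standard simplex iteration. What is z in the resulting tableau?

Ratio test on column x_3 — row 1: 24/5 = 24/5; row 2: entry 0 ≤ 0; row 3: 6/3 = 2. Minimum is 2 at row 3 (s_3 leaves); pivot element 3.
Pivot on row 3; the Z-row RHS becomes 5 − (-7)·2 = 19.
Next entering variable (most negative Z-row entry -3/5): x_2.
Ratio test on column x_2 — row 1: 14/(18/5) = 35/9; row 2: 1/(2/5) = 5/2; row 3: 2/(1/5) = 10. Minimum is 5/2 at row 2 (x_1 leaves); pivot element 2/5.
After the second pivot the Z-row RHS is 19 − (-3/5)·(5/2) = 41/2.

41/2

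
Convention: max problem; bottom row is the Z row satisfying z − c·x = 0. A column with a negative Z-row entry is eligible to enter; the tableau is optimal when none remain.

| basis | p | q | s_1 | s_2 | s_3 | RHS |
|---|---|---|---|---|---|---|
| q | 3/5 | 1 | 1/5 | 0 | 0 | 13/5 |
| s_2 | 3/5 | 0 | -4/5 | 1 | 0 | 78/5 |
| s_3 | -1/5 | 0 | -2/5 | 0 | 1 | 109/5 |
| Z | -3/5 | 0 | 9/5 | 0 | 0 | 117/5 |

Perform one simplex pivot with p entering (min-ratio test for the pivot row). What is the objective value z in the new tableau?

Ratio test on column p — row 1: (13/5)/(3/5) = 13/3; row 2: (78/5)/(3/5) = 26; row 3: entry -1/5 ≤ 0. Minimum is 13/3 at row 1 (q leaves); pivot element 3/5.
Pivot on row 1; the Z-row RHS becomes 117/5 − (-3/5)·(13/3) = 26.

26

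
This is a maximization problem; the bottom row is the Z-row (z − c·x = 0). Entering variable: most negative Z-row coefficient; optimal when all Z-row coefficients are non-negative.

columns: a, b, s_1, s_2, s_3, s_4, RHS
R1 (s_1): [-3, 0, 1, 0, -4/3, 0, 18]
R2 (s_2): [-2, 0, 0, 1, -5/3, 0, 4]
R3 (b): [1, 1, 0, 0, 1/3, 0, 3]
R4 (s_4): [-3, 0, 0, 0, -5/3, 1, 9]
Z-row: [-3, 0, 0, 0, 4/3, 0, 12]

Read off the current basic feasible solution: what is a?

a is not in the basis, so in the current basic feasible solution a = 0.

0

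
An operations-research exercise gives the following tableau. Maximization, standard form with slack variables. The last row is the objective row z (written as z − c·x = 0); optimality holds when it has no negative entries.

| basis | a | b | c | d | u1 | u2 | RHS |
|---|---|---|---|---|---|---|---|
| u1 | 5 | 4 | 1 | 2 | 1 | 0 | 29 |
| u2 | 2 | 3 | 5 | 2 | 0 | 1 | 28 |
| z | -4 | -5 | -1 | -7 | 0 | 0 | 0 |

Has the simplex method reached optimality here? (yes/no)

no

The z-row has a negative entry -7 in column d, so it is not optimal.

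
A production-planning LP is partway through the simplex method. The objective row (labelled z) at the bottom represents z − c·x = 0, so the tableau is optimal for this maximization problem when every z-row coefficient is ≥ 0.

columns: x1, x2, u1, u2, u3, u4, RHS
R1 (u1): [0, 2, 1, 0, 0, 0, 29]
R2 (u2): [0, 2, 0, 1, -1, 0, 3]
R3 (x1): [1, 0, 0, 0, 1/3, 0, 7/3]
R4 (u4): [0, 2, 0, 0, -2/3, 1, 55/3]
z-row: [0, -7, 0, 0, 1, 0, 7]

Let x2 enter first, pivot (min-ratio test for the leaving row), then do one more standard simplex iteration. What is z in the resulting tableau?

35

Ratio test on column x2 — row 1: 29/2 = 29/2; row 2: 3/2 = 3/2; row 3: entry 0 ≤ 0; row 4: (55/3)/2 = 55/6. Minimum is 3/2 at row 2 (u2 leaves); pivot element 2.
Pivot on row 2; the z-row RHS becomes 7 − (-7)·(3/2) = 35/2.
Next entering variable (most negative z-row entry -5/2): u3.
Ratio test on column u3 — row 1: 26/1 = 26; row 2: entry -1/2 ≤ 0; row 3: (7/3)/(1/3) = 7; row 4: (46/3)/(1/3) = 46. Minimum is 7 at row 3 (x1 leaves); pivot element 1/3.
After the second pivot the z-row RHS is 35/2 − (-5/2)·7 = 35.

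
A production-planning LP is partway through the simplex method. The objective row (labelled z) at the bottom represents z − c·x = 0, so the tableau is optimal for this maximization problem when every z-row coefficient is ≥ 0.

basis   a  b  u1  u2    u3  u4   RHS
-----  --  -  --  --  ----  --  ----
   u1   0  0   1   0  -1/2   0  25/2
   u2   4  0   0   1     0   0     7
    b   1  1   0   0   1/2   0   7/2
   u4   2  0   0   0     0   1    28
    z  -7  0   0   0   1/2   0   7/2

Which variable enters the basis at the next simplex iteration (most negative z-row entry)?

Negative z-row entries: a: -7.
The most negative is -7 in column a, so a enters.

a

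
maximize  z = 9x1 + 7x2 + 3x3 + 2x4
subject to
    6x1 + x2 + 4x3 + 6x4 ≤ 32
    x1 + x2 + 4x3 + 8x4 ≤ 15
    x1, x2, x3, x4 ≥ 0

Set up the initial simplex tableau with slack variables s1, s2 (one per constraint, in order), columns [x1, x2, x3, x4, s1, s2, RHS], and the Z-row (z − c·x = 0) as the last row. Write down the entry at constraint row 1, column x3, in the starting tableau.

Constraint 1 has coefficient 4 on x3.

4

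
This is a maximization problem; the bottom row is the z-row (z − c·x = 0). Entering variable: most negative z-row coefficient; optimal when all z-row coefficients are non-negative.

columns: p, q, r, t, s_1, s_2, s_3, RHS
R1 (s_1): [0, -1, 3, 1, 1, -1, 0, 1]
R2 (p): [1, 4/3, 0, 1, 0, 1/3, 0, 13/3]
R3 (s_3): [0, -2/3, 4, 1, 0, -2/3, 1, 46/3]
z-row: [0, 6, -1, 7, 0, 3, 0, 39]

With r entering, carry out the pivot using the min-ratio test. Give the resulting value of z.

Ratio test on column r — row 1: 1/3 = 1/3; row 2: entry 0 ≤ 0; row 3: (46/3)/4 = 23/6. Minimum is 1/3 at row 1 (s_1 leaves); pivot element 3.
Pivot on row 1; the z-row RHS becomes 39 − (-1)·(1/3) = 118/3.

118/3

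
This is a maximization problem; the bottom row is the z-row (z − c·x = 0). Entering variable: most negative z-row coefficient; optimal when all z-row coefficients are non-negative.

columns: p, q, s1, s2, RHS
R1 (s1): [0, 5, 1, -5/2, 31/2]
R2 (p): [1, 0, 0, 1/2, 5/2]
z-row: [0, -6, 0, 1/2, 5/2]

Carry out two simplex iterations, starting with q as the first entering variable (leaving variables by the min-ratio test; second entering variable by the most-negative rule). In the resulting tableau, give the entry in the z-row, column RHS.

168/5

Ratio test on column q — row 1: (31/2)/5 = 31/10; row 2: entry 0 ≤ 0. Minimum is 31/10 at row 1 (s1 leaves); pivot element 5.
Divide row 1 by 5; eliminate column q from the other rows.
Second iteration: most negative z-row entry is -5/2 in column s2, so s2 enters.
Ratio test on column s2 — row 1: entry -1/2 ≤ 0; row 2: (5/2)/(1/2) = 5. Minimum is 5 at row 2 (p leaves); pivot element 1/2.
Divide row 2 by 1/2; eliminate column s2 from the other rows.
After both pivots, the entry at the z-row, column RHS is 168/5.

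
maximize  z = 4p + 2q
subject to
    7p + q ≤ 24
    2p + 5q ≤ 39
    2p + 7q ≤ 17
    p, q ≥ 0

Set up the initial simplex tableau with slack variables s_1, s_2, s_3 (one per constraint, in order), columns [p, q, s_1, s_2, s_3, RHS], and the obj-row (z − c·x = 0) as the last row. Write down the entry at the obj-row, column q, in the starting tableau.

-2

The obj-row carries the negated objective coefficients: the q entry is -2.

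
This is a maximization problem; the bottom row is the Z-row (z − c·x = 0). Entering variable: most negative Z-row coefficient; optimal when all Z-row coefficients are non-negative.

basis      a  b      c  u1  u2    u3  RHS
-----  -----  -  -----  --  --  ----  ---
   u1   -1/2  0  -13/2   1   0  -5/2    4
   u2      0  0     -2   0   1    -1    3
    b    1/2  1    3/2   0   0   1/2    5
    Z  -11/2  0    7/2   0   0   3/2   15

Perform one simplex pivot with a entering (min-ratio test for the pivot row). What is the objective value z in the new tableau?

Ratio test on column a — row 1: entry -1/2 ≤ 0; row 2: entry 0 ≤ 0; row 3: 5/(1/2) = 10. Minimum is 10 at row 3 (b leaves); pivot element 1/2.
Pivot on row 3; the Z-row RHS becomes 15 − (-11/2)·10 = 70.

70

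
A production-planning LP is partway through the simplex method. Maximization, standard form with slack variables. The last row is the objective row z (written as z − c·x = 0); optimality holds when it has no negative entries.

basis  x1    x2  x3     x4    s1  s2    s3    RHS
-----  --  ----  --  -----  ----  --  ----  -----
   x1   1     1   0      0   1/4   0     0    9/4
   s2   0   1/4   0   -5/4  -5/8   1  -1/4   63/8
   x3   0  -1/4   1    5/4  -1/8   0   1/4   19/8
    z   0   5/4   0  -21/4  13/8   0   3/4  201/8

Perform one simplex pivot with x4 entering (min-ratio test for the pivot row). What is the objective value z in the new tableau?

Ratio test on column x4 — row 1: entry 0 ≤ 0; row 2: entry -5/4 ≤ 0; row 3: (19/8)/(5/4) = 19/10. Minimum is 19/10 at row 3 (x3 leaves); pivot element 5/4.
Pivot on row 3; the z-row RHS becomes 201/8 − (-21/4)·(19/10) = 351/10.

351/10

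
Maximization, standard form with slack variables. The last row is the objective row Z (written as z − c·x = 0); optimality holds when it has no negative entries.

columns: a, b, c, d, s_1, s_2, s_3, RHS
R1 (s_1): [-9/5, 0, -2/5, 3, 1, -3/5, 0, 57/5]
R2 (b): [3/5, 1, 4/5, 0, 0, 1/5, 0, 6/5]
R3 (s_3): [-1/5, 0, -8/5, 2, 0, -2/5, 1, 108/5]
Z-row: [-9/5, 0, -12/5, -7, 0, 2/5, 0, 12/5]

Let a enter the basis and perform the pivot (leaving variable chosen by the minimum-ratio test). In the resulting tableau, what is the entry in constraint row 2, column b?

Ratio test on column a — row 1: entry -9/5 ≤ 0; row 2: (6/5)/(3/5) = 2; row 3: entry -1/5 ≤ 0. Minimum is 2 at row 2 (b leaves); pivot element 3/5.
Divide row 2 by 3/5; eliminate column a from the other rows.
In the new row 2, the b entry is the old entry divided by the pivot: 1/(3/5) = 5/3.

5/3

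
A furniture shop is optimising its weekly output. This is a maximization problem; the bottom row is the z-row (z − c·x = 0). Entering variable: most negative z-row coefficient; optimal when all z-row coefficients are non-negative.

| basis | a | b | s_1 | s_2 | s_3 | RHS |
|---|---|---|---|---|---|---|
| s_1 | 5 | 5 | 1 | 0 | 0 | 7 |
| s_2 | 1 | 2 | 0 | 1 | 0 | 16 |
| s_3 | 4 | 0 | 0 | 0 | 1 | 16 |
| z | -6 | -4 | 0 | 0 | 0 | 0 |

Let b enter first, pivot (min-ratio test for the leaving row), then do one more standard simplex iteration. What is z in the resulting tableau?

Ratio test on column b — row 1: 7/5 = 7/5; row 2: 16/2 = 8; row 3: entry 0 ≤ 0. Minimum is 7/5 at row 1 (s_1 leaves); pivot element 5.
Pivot on row 1; the z-row RHS becomes 0 − (-4)·(7/5) = 28/5.
Next entering variable (most negative z-row entry -2): a.
Ratio test on column a — row 1: (7/5)/1 = 7/5; row 2: entry -1 ≤ 0; row 3: 16/4 = 4. Minimum is 7/5 at row 1 (b leaves); pivot element 1.
After the second pivot the z-row RHS is 28/5 − (-2)·(7/5) = 42/5.

42/5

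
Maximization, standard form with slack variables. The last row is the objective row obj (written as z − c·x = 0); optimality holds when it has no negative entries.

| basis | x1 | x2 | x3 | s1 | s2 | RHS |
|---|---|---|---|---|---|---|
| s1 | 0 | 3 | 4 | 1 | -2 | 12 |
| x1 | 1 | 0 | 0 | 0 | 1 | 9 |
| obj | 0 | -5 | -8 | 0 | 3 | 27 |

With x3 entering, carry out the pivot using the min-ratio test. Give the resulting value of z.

51

Ratio test on column x3 — row 1: 12/4 = 3; row 2: entry 0 ≤ 0. Minimum is 3 at row 1 (s1 leaves); pivot element 4.
Pivot on row 1; the obj-row RHS becomes 27 − (-8)·3 = 51.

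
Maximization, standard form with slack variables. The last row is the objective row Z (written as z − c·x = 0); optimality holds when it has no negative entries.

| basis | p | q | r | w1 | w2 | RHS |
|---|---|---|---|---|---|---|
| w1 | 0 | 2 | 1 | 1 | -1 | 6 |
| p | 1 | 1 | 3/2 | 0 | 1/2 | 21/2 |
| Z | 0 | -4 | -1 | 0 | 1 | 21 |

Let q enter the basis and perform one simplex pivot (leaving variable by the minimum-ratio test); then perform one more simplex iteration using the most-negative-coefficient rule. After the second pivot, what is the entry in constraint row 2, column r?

Ratio test on column q — row 1: 6/2 = 3; row 2: (21/2)/1 = 21/2. Minimum is 3 at row 1 (w1 leaves); pivot element 2.
Divide row 1 by 2; eliminate column q from the other rows.
Second iteration: most negative Z-row entry is -1 in column w2, so w2 enters.
Ratio test on column w2 — row 1: entry -1/2 ≤ 0; row 2: (15/2)/1 = 15/2. Minimum is 15/2 at row 2 (p leaves); pivot element 1.
Divide row 2 by 1; eliminate column w2 from the other rows.
After both pivots, the entry at constraint row 2, column r is 1.

1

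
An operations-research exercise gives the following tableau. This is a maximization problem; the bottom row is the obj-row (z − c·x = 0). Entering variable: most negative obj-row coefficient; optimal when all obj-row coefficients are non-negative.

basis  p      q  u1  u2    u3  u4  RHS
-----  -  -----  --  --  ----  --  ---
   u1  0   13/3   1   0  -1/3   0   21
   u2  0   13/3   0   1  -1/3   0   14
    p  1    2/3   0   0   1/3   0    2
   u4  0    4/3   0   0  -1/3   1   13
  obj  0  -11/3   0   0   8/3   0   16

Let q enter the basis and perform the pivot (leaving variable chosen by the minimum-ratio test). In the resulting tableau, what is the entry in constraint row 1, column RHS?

Ratio test on column q — row 1: 21/(13/3) = 63/13; row 2: 14/(13/3) = 42/13; row 3: 2/(2/3) = 3; row 4: 13/(4/3) = 39/4. Minimum is 3 at row 3 (p leaves); pivot element 2/3.
Divide row 3 by 2/3; eliminate column q from the other rows.
Row 1 update in column RHS: 21 − (13/3)·3 = 8.

8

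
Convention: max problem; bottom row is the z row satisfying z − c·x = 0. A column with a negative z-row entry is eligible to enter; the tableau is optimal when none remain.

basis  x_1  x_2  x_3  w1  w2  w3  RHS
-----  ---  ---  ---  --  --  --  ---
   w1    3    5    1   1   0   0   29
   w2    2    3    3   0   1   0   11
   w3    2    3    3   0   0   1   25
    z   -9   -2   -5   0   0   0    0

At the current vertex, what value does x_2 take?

0

x_2 is not in the basis, so in the current basic feasible solution x_2 = 0.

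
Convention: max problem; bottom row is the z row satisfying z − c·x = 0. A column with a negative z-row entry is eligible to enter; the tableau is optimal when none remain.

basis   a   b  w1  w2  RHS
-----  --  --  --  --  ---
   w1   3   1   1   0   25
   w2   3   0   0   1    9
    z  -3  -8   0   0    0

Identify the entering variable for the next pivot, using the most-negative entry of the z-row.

b

Negative z-row entries: a: -3, b: -8.
The most negative is -8 in column b, so b enters.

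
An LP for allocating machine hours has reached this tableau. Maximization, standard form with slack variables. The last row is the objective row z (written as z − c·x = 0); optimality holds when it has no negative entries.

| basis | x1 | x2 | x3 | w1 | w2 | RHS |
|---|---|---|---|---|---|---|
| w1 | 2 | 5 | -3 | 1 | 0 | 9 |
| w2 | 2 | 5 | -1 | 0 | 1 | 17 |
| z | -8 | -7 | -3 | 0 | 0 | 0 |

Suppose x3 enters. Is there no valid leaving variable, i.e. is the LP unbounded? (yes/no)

Every constraint-row entry in column x3 is ≤ 0, so increasing x3 is unbounded.

yes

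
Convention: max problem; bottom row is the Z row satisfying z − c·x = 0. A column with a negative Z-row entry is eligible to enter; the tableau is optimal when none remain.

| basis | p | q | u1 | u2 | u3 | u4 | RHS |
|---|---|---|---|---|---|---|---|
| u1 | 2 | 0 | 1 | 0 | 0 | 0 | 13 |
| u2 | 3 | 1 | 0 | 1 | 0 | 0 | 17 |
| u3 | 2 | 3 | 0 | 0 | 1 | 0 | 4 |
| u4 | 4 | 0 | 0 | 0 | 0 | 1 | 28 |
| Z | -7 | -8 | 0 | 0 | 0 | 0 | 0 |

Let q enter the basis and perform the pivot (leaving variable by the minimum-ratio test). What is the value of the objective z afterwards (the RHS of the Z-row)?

Ratio test on column q — row 1: entry 0 ≤ 0; row 2: 17/1 = 17; row 3: 4/3 = 4/3; row 4: entry 0 ≤ 0. Minimum is 4/3 at row 3 (u3 leaves); pivot element 3.
Pivot on row 3; the Z-row RHS becomes 0 − (-8)·(4/3) = 32/3.

32/3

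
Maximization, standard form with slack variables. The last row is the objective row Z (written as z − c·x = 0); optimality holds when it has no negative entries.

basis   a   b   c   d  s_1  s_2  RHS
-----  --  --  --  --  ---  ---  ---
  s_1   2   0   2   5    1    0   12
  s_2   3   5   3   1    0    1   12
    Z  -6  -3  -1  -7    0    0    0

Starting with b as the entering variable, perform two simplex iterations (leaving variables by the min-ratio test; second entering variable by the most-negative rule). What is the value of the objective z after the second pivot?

564/25

Ratio test on column b — row 1: entry 0 ≤ 0; row 2: 12/5 = 12/5. Minimum is 12/5 at row 2 (s_2 leaves); pivot element 5.
Pivot on row 2; the Z-row RHS becomes 0 − (-3)·(12/5) = 36/5.
Next entering variable (most negative Z-row entry -32/5): d.
Ratio test on column d — row 1: 12/5 = 12/5; row 2: (12/5)/(1/5) = 12. Minimum is 12/5 at row 1 (s_1 leaves); pivot element 5.
After the second pivot the Z-row RHS is 36/5 − (-32/5)·(12/5) = 564/25.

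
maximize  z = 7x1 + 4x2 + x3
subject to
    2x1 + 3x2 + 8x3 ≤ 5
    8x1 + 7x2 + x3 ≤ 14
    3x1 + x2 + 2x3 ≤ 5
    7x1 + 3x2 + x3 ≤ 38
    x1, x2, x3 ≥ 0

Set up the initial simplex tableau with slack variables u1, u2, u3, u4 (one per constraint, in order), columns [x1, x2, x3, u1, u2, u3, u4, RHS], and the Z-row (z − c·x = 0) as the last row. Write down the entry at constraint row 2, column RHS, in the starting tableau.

14

The RHS of constraint 2 is b_2 = 14.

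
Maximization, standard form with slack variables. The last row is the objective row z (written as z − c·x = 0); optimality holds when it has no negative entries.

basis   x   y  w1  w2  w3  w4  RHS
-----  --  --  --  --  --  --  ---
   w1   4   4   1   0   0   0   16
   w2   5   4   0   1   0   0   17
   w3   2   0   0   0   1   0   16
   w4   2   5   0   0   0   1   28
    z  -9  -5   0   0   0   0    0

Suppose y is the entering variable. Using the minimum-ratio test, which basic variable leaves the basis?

w1

Column y entries and ratios — w1: 16/4 = 4; w2: 17/4 = 17/4; w3: 0 ≤ 0, skip; w4: 28/5 = 28/5.
Smallest ratio is 4 in the row of w1, so w1 leaves.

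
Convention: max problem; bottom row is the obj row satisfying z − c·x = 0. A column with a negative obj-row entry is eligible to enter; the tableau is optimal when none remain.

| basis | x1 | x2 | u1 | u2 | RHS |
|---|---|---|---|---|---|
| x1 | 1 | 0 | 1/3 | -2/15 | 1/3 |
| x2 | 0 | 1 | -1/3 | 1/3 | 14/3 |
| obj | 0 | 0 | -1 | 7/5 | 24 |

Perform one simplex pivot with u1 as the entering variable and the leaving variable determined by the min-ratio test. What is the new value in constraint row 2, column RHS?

Ratio test on column u1 — row 1: (1/3)/(1/3) = 1; row 2: entry -1/3 ≤ 0. Minimum is 1 at row 1 (x1 leaves); pivot element 1/3.
Divide row 1 by 1/3; eliminate column u1 from the other rows.
Row 2 update in column RHS: 14/3 − (-1/3)·1 = 5.

5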